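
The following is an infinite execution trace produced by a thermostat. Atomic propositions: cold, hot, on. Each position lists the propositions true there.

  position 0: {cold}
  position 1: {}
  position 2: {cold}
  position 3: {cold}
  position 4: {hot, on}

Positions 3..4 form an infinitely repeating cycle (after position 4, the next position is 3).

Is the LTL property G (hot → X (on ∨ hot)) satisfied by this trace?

hot → X (on ∨ hot) must hold at every position from 0 onward. It fails at position 4, so G (hot → X (on ∨ hot)) is false.
Positions where hot holds: 4.
Check X (on ∨ hot) at each: 4→fails.

No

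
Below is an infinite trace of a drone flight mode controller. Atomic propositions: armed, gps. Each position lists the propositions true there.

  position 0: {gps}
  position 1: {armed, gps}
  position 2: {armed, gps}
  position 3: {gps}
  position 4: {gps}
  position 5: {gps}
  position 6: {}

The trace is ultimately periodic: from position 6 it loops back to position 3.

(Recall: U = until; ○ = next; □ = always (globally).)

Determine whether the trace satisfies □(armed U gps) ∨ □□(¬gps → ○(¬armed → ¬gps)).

armed U gps must hold at every position from 0 onward. It fails at position 6, so □(armed U gps) is false.
□(¬gps → ○(¬armed → ¬gps)) must hold at every position from 0 onward. It fails at position 0, so □□(¬gps → ○(¬armed → ¬gps)) is false.
At position 0: □(armed U gps) is false; □□(¬gps → ○(¬armed → ¬gps)) is false; so □(armed U gps) ∨ □□(¬gps → ○(¬armed → ¬gps)) is false.

Does not hold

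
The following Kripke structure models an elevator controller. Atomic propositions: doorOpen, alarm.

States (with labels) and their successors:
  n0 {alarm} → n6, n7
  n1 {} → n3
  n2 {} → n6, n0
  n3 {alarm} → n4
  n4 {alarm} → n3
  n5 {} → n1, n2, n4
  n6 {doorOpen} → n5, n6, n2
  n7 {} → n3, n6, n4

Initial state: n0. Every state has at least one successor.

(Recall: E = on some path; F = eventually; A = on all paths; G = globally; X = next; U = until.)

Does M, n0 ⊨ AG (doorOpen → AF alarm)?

Does not hold

States satisfying doorOpen → AF alarm: {n0, n1, n2, n3, n4, n5, n7}.
States satisfying AG (doorOpen → AF alarm): {n1, n3, n4}.
n6 is reachable from n0 and violates doorOpen → AF alarm, so AG fails at n0.
n0 ∉ Sat(AG (doorOpen → AF alarm)).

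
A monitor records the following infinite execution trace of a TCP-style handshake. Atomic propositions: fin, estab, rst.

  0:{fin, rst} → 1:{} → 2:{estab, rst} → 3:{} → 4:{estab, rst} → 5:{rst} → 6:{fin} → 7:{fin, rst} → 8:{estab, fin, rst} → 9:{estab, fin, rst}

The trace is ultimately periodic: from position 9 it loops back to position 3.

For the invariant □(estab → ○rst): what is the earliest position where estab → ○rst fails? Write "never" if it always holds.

Check estab → ○rst at each position in order: 0 ✓, 1 ✓.
At position 2 the labels are {estab, rst} and the next position 3 has {}, so estab → ○rst is false there. This is the first violation.

2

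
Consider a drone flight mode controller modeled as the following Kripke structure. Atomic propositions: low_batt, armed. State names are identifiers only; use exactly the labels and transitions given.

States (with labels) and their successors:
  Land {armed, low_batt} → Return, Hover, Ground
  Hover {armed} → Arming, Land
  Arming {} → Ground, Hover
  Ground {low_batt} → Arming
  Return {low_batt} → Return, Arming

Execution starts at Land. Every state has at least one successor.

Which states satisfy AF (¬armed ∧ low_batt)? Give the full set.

{Ground, Return}

States satisfying ¬armed ∧ low_batt: {Ground, Return}.
States satisfying AF (¬armed ∧ low_batt): {Ground, Return}.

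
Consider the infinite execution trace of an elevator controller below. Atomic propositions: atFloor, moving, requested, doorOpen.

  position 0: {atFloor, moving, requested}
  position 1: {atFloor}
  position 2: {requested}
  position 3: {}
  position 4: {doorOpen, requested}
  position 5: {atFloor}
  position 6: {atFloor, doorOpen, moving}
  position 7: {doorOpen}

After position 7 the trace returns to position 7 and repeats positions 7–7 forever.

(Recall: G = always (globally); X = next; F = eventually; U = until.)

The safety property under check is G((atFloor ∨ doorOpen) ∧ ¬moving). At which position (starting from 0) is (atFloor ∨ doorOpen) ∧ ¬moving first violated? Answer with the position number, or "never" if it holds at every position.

At position 0 the labels are {atFloor, moving, requested}, so (atFloor ∨ doorOpen) ∧ ¬moving is false there. This is the first violation.

0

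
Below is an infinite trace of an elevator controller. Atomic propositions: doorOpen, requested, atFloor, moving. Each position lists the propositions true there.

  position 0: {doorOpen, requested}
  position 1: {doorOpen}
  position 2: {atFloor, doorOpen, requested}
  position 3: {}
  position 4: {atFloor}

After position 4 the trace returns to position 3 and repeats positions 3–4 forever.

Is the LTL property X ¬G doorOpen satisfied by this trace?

Satisfied

The position after 0 is 1; ¬G doorOpen is true there.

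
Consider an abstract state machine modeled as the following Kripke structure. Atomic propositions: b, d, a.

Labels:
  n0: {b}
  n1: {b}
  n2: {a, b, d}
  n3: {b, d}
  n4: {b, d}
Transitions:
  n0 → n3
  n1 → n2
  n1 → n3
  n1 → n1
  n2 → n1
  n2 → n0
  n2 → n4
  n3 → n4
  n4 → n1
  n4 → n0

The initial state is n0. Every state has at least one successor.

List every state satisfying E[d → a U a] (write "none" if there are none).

{n1, n2}

States satisfying d → a: {n0, n1, n2}.
States satisfying a: {n2}.
States satisfying E[d → a U a]: {n1, n2}.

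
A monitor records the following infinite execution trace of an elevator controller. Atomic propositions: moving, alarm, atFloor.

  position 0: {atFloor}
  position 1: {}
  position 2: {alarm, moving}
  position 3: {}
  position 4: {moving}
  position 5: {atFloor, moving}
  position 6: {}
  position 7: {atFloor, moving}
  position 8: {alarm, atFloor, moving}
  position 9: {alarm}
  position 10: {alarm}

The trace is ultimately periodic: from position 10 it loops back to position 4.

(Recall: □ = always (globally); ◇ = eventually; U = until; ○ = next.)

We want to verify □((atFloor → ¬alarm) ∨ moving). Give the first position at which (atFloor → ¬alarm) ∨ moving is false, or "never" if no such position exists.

(atFloor → ¬alarm) ∨ moving holds at every position 0..10, and those are all the positions the trace ever visits, so the invariant □((atFloor → ¬alarm) ∨ moving) is never violated.

never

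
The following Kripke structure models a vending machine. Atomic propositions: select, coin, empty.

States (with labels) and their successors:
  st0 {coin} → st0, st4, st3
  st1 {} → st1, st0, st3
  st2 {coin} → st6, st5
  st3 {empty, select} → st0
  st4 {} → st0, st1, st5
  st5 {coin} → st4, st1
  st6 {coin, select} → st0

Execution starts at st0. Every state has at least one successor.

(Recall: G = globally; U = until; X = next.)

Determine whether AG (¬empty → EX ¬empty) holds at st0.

Holds

States satisfying ¬empty → EX ¬empty: {st0, st1, st2, st3, st4, st5, st6}.
States satisfying AG (¬empty → EX ¬empty): {st0, st1, st2, st3, st4, st5, st6}.
Every state reachable from st0 satisfies ¬empty → EX ¬empty.
st0 ∈ Sat(AG (¬empty → EX ¬empty)).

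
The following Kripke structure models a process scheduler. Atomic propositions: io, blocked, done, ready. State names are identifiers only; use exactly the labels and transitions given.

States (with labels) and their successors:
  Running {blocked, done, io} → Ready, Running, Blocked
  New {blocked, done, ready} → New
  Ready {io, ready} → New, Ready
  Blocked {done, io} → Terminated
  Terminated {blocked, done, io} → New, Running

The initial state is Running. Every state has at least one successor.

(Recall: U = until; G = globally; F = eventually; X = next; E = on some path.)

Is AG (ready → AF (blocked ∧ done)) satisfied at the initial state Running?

Violated

States satisfying ready → AF (blocked ∧ done): {Running, New, Blocked, Terminated}.
States satisfying AG (ready → AF (blocked ∧ done)): {New}.
Ready is reachable from Running and violates ready → AF (blocked ∧ done), so AG fails at Running.
Running ∉ Sat(AG (ready → AF (blocked ∧ done))).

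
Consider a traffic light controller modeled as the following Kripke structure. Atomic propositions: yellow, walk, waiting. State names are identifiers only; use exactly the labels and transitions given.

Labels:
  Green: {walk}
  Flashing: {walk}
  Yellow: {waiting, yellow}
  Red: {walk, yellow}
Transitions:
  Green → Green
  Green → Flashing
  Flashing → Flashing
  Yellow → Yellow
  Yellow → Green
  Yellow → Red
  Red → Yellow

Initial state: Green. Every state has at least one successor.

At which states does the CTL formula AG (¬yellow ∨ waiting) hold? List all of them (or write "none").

States satisfying ¬yellow ∨ waiting: {Green, Flashing, Yellow}.
States satisfying AG (¬yellow ∨ waiting): {Green, Flashing}.

{Green, Flashing}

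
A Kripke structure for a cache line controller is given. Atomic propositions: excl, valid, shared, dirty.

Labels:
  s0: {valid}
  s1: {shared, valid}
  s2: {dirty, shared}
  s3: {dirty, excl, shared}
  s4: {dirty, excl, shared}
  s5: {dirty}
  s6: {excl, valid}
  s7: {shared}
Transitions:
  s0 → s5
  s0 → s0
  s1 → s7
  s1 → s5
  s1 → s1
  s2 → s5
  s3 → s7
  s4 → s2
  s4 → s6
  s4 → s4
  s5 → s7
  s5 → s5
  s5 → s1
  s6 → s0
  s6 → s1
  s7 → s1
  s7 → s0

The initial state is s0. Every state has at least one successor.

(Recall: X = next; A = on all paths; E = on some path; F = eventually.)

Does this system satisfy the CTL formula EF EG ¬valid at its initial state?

States satisfying EG ¬valid: {s2, s4, s5}.
States satisfying EF EG ¬valid: {s0, s1, s2, s3, s4, s5, s6, s7}.
Some path from s0 reaches a state where EG ¬valid holds.
s0 ∈ Sat(EF EG ¬valid).

Yes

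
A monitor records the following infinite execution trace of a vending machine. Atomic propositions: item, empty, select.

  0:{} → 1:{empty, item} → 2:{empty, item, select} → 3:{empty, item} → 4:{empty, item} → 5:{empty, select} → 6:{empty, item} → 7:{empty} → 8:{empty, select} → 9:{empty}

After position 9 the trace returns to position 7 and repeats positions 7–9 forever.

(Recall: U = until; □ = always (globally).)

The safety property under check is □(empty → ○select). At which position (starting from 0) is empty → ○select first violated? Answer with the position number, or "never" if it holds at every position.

Check empty → ○select at each position in order: 0 ✓, 1 ✓.
At position 2 the labels are {empty, item, select} and the next position 3 has {empty, item}, so empty → ○select is false there. This is the first violation.

2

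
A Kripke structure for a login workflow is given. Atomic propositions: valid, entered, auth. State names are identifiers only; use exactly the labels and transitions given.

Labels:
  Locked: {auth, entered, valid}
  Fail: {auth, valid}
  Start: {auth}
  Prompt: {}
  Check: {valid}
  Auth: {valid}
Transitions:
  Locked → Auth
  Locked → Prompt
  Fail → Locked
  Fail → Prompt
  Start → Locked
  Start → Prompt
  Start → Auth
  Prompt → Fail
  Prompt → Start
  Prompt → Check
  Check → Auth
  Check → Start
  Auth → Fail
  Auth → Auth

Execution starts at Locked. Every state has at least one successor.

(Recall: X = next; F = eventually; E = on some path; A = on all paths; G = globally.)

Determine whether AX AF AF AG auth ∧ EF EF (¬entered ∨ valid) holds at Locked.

Violated

States satisfying AF AF AG auth: ∅.
States satisfying AX AF AF AG auth: ∅.
States satisfying EF (¬entered ∨ valid): {Locked, Fail, Start, Prompt, Check, Auth}.
States satisfying EF EF (¬entered ∨ valid): {Locked, Fail, Start, Prompt, Check, Auth}.
States satisfying AX AF AF AG auth ∧ EF EF (¬entered ∨ valid): ∅.
Locked ∉ Sat(AX AF AF AG auth ∧ EF EF (¬entered ∨ valid)).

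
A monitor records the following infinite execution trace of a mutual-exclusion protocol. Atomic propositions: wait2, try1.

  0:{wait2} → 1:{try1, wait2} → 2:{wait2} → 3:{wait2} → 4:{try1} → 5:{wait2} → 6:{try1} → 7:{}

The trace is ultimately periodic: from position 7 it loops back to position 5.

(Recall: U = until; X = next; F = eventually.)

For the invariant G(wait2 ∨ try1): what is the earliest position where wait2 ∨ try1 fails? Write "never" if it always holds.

Check wait2 ∨ try1 at each position in order: 0 ✓, 1 ✓, 2 ✓, 3 ✓, 4 ✓, 5 ✓, 6 ✓.
At position 7 the labels are {}, so wait2 ∨ try1 is false there. This is the first violation.

7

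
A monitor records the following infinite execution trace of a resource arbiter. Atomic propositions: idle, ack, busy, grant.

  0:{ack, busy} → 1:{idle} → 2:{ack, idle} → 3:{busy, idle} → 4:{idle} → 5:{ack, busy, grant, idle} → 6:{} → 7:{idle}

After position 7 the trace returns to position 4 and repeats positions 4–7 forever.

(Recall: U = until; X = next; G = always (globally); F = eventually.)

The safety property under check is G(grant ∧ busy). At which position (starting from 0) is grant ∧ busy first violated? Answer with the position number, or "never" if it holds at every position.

0

At position 0 the labels are {ack, busy}, so grant ∧ busy is false there. This is the first violation.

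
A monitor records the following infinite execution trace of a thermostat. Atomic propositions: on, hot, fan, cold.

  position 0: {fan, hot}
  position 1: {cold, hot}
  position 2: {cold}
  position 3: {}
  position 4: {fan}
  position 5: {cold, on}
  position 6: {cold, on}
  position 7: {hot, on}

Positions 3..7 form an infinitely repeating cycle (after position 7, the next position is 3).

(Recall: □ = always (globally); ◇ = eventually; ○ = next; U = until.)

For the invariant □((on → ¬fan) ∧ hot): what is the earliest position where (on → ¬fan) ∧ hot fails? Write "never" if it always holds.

2

Check (on → ¬fan) ∧ hot at each position in order: 0 ✓, 1 ✓.
At position 2 the labels are {cold}, so (on → ¬fan) ∧ hot is false there. This is the first violation.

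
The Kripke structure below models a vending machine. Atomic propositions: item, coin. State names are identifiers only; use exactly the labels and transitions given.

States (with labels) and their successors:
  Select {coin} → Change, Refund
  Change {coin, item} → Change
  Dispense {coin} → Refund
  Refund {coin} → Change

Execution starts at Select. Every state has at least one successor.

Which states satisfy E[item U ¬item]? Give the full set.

{Select, Dispense, Refund}

States satisfying item: {Change}.
States satisfying ¬item: {Select, Dispense, Refund}.
States satisfying E[item U ¬item]: {Select, Dispense, Refund}.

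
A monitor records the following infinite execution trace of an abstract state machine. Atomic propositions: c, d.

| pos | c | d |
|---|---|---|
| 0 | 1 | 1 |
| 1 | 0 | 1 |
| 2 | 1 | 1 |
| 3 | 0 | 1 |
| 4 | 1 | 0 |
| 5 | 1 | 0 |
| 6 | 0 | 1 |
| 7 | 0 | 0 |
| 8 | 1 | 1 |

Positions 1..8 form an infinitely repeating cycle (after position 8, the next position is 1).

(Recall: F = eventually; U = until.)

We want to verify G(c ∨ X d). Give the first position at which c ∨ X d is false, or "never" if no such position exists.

3

Check c ∨ X d at each position in order: 0 ✓, 1 ✓, 2 ✓.
At position 3 the labels are {d} and the next position 4 has {c}, so c ∨ X d is false there. This is the first violation.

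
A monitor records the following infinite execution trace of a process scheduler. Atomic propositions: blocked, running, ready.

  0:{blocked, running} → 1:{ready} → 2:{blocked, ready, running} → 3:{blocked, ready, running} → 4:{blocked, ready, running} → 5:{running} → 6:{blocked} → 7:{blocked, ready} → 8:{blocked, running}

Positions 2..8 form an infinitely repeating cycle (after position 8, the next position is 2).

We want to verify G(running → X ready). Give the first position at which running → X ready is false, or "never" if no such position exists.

4

Check running → X ready at each position in order: 0 ✓, 1 ✓, 2 ✓, 3 ✓.
At position 4 the labels are {blocked, ready, running} and the next position 5 has {running}, so running → X ready is false there. This is the first violation.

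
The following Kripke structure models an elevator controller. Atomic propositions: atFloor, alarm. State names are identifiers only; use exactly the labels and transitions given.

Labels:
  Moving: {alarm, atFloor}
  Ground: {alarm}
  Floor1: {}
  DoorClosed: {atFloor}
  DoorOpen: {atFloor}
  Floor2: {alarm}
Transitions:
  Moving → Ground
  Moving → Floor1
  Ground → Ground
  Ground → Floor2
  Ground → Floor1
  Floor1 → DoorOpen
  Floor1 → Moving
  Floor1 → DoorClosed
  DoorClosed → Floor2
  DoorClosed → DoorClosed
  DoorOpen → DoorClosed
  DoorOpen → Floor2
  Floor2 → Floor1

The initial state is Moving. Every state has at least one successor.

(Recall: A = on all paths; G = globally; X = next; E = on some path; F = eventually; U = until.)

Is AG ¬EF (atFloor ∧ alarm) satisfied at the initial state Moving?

States satisfying ¬EF (atFloor ∧ alarm): ∅.
States satisfying AG ¬EF (atFloor ∧ alarm): ∅.
DoorClosed is reachable from Moving and violates ¬EF (atFloor ∧ alarm), so AG fails at Moving.
Moving ∉ Sat(AG ¬EF (atFloor ∧ alarm)).

No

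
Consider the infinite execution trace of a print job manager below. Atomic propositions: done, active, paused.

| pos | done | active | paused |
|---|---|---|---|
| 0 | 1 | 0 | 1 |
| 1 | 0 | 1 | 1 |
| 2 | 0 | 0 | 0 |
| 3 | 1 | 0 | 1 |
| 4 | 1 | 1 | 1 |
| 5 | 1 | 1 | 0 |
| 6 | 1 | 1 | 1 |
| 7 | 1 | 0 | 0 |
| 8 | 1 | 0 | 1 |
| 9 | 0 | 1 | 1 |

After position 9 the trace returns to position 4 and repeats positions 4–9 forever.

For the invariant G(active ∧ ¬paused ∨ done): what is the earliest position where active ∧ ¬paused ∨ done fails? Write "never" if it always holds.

1

Check active ∧ ¬paused ∨ done at each position in order: 0 ✓.
At position 1 the labels are {active, paused}, so active ∧ ¬paused ∨ done is false there. This is the first violation.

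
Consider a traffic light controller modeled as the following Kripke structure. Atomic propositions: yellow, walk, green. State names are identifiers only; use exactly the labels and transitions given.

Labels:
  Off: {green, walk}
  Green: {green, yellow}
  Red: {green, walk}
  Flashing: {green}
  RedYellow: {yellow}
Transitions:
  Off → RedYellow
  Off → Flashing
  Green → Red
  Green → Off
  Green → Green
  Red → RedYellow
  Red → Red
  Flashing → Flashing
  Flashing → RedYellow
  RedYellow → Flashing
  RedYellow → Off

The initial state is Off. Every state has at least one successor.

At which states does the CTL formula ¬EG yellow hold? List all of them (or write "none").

{Off, Red, Flashing, RedYellow}

States satisfying yellow: {Green, RedYellow}.
States satisfying EG yellow: {Green}.
States satisfying ¬EG yellow: {Off, Red, Flashing, RedYellow}.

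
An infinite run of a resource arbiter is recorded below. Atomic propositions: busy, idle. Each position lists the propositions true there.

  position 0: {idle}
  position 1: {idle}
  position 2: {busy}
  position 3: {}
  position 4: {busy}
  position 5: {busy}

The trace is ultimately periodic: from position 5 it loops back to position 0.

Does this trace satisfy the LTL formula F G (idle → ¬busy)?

G (idle → ¬busy) holds at position 0, which is reachable from 0, so F G (idle → ¬busy) holds.

Yes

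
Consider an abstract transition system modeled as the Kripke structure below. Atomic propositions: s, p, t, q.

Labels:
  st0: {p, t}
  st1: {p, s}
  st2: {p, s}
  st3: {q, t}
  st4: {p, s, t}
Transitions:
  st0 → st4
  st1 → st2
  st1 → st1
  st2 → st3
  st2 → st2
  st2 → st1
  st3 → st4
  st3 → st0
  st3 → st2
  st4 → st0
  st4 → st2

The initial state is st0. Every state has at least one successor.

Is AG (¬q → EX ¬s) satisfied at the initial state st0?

No

States satisfying ¬q → EX ¬s: {st2, st3, st4}.
States satisfying AG (¬q → EX ¬s): ∅.
st0 is reachable from st0 and violates ¬q → EX ¬s, so AG fails at st0.
st0 ∉ Sat(AG (¬q → EX ¬s)).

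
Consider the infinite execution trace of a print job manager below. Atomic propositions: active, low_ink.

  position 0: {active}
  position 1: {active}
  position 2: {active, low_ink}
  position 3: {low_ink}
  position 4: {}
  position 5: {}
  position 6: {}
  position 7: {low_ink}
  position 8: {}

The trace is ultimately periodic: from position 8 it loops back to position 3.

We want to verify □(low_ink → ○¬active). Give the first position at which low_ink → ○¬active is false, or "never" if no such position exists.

never

low_ink → ○¬active holds at every position 0..8, and those are all the positions the trace ever visits, so the invariant □(low_ink → ○¬active) is never violated.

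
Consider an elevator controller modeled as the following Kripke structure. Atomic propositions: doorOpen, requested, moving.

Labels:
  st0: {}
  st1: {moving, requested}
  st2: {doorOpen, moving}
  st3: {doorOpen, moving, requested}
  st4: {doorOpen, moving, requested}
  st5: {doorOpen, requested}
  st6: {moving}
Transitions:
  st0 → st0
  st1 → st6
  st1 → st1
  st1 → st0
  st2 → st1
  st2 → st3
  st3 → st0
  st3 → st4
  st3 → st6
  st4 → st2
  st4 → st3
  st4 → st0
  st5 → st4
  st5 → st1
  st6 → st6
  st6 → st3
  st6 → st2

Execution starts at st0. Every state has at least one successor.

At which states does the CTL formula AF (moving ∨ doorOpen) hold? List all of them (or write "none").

{st1, st2, st3, st4, st5, st6}

States satisfying moving ∨ doorOpen: {st1, st2, st3, st4, st5, st6}.
States satisfying AF (moving ∨ doorOpen): {st1, st2, st3, st4, st5, st6}.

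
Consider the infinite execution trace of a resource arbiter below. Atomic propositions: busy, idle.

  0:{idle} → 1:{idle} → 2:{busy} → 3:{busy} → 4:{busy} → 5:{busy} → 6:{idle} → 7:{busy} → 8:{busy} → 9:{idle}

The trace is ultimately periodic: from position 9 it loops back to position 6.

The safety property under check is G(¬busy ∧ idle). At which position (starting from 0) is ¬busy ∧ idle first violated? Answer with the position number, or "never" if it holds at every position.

2

Check ¬busy ∧ idle at each position in order: 0 ✓, 1 ✓.
At position 2 the labels are {busy}, so ¬busy ∧ idle is false there. This is the first violation.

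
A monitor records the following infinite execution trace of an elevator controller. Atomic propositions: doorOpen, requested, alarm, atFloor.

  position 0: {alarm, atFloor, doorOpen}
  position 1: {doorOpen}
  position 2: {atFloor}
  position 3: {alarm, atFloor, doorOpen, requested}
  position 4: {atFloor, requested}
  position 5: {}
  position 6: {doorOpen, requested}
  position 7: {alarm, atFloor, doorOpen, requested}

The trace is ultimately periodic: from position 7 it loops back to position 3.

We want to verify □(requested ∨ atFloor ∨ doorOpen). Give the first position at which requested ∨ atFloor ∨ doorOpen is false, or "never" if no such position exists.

5

Check requested ∨ atFloor ∨ doorOpen at each position in order: 0 ✓, 1 ✓, 2 ✓, 3 ✓, 4 ✓.
At position 5 the labels are {}, so requested ∨ atFloor ∨ doorOpen is false there. This is the first violation.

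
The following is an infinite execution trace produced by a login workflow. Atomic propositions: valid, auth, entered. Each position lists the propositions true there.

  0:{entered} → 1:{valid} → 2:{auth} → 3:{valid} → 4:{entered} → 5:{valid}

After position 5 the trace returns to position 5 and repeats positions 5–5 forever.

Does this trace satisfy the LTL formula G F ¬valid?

No

F ¬valid must hold at every position from 0 onward. It fails at position 5, so G F ¬valid is false.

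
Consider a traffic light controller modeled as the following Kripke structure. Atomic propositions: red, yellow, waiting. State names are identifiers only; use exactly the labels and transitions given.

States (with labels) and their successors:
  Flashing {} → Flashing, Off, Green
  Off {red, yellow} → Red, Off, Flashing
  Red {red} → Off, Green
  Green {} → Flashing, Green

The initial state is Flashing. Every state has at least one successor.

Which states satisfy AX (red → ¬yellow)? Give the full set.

{Green}

States satisfying red → ¬yellow: {Flashing, Red, Green}.
States satisfying AX (red → ¬yellow): {Green}.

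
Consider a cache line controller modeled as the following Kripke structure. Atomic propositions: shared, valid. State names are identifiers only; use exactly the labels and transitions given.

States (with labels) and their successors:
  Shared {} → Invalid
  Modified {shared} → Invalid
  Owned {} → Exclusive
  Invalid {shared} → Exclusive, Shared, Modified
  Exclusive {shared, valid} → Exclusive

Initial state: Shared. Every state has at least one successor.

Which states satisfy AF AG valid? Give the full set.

States satisfying AG valid: {Exclusive}.
States satisfying AF AG valid: {Owned, Exclusive}.

{Owned, Exclusive}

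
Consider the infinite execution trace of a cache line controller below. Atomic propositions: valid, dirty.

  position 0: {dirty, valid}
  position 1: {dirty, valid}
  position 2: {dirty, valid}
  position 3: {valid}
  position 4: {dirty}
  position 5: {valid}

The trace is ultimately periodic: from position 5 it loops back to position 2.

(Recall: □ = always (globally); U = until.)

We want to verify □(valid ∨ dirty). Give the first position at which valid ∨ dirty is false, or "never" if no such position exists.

valid ∨ dirty holds at every position 0..5, and those are all the positions the trace ever visits, so the invariant □(valid ∨ dirty) is never violated.

never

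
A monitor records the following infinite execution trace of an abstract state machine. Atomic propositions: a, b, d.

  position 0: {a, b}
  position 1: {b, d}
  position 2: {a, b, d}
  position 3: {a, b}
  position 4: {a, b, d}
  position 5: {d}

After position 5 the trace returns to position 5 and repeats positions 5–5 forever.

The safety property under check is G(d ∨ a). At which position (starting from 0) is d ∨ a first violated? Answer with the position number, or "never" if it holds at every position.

never

d ∨ a holds at every position 0..5, and those are all the positions the trace ever visits, so the invariant G(d ∨ a) is never violated.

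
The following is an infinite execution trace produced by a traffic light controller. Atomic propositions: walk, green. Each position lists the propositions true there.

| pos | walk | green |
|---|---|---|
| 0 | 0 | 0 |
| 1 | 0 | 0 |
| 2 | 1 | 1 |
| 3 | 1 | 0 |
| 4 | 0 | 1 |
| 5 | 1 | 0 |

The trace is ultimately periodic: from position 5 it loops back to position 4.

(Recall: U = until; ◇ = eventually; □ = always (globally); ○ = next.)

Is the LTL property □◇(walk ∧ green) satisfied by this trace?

◇(walk ∧ green) must hold at every position from 0 onward. It fails at position 3, so □◇(walk ∧ green) is false.

Does not hold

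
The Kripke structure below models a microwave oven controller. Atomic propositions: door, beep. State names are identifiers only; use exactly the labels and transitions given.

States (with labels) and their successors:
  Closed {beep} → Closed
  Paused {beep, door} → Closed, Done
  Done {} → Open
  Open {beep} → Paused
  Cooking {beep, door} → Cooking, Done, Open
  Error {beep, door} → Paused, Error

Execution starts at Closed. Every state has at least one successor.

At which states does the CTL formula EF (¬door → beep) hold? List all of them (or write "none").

{Closed, Paused, Done, Open, Cooking, Error}

States satisfying ¬door → beep: {Closed, Paused, Open, Cooking, Error}.
States satisfying EF (¬door → beep): {Closed, Paused, Done, Open, Cooking, Error}.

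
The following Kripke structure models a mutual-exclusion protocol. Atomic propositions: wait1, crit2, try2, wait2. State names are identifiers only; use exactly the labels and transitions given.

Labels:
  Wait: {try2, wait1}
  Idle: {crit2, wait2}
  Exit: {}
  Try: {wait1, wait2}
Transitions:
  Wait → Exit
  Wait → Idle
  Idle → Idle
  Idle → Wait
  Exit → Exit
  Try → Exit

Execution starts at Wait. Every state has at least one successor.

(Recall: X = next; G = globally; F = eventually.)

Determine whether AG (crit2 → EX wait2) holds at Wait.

States satisfying crit2 → EX wait2: {Wait, Idle, Exit, Try}.
States satisfying AG (crit2 → EX wait2): {Wait, Idle, Exit, Try}.
Every state reachable from Wait satisfies crit2 → EX wait2.
Wait ∈ Sat(AG (crit2 → EX wait2)).

Satisfied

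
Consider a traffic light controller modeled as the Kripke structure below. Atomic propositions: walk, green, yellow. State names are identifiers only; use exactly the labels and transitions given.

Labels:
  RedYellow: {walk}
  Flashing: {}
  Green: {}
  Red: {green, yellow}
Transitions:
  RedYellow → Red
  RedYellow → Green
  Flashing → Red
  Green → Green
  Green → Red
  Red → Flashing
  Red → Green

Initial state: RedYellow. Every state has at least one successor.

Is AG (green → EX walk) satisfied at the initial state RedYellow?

Violated

States satisfying green → EX walk: {RedYellow, Flashing, Green}.
States satisfying AG (green → EX walk): ∅.
Red is reachable from RedYellow and violates green → EX walk, so AG fails at RedYellow.
RedYellow ∉ Sat(AG (green → EX walk)).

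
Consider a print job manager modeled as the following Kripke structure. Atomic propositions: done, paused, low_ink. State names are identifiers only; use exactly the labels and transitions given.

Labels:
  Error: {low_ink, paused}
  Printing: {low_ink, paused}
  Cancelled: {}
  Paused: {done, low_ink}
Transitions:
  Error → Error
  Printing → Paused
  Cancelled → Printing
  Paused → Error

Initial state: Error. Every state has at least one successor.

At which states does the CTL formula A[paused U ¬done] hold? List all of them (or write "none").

{Error, Printing, Cancelled}

States satisfying paused: {Error, Printing}.
States satisfying ¬done: {Error, Printing, Cancelled}.
States satisfying A[paused U ¬done]: {Error, Printing, Cancelled}.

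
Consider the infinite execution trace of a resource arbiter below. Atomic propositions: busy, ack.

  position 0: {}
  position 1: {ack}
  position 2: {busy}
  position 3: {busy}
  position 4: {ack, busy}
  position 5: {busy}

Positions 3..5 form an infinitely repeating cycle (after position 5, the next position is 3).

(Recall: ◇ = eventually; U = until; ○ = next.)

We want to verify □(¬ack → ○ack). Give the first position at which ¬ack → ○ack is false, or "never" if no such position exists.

Check ¬ack → ○ack at each position in order: 0 ✓, 1 ✓.
At position 2 the labels are {busy} and the next position 3 has {busy}, so ¬ack → ○ack is false there. This is the first violation.

2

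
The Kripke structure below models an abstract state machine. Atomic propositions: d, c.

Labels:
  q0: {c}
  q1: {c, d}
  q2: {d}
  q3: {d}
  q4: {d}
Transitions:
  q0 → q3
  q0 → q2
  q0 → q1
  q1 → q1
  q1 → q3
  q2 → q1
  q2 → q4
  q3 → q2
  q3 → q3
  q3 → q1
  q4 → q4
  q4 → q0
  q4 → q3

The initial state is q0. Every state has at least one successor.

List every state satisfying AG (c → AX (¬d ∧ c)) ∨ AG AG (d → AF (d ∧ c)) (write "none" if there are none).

States satisfying c → AX (¬d ∧ c): {q2, q3, q4}.
States satisfying AG (c → AX (¬d ∧ c)): ∅.
States satisfying AG (d → AF (d ∧ c)): ∅.
States satisfying AG AG (d → AF (d ∧ c)): ∅.
States satisfying AG (c → AX (¬d ∧ c)) ∨ AG AG (d → AF (d ∧ c)): ∅.

none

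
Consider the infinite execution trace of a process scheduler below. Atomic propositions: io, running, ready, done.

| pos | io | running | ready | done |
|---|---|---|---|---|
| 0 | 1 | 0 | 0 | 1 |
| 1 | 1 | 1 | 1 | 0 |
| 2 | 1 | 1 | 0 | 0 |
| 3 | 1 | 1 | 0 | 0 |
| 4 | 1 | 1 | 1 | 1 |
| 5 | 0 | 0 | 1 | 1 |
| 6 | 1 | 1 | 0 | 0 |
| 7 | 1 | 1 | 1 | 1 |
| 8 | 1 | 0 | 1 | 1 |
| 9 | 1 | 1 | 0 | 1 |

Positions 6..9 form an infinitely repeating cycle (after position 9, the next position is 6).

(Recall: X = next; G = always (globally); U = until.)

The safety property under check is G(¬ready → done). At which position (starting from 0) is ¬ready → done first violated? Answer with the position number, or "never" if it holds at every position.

Check ¬ready → done at each position in order: 0 ✓, 1 ✓.
At position 2 the labels are {io, running}, so ¬ready → done is false there. This is the first violation.

2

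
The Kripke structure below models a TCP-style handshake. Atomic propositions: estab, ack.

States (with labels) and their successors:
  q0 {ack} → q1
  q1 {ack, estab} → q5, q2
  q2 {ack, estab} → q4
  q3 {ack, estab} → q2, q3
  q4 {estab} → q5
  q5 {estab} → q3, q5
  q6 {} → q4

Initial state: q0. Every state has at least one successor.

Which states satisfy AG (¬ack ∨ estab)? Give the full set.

{q1, q2, q3, q4, q5, q6}

States satisfying ¬ack ∨ estab: {q1, q2, q3, q4, q5, q6}.
States satisfying AG (¬ack ∨ estab): {q1, q2, q3, q4, q5, q6}.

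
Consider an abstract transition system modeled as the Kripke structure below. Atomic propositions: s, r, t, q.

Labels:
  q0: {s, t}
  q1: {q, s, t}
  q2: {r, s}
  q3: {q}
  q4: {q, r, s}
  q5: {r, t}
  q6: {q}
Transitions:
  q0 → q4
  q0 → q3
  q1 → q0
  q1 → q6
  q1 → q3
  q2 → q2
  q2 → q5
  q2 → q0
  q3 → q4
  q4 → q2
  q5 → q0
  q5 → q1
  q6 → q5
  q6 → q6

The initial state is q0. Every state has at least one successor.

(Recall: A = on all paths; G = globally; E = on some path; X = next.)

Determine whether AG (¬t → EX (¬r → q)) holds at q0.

Satisfied

States satisfying ¬t → EX (¬r → q): {q0, q1, q2, q3, q4, q5, q6}.
States satisfying AG (¬t → EX (¬r → q)): {q0, q1, q2, q3, q4, q5, q6}.
Every state reachable from q0 satisfies ¬t → EX (¬r → q).
q0 ∈ Sat(AG (¬t → EX (¬r → q))).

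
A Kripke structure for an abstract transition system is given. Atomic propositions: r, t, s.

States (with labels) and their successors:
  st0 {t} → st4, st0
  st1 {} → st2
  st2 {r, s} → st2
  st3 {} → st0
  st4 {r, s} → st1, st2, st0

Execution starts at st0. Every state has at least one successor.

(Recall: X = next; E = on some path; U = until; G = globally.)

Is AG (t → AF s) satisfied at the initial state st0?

Does not hold

States satisfying t → AF s: {st1, st2, st3, st4}.
States satisfying AG (t → AF s): {st1, st2}.
st0 is reachable from st0 and violates t → AF s, so AG fails at st0.
st0 ∉ Sat(AG (t → AF s)).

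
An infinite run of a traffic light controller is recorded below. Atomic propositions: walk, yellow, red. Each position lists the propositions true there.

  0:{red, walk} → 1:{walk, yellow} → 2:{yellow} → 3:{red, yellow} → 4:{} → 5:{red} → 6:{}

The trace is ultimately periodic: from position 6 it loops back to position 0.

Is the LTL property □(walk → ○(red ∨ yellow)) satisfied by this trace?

walk → ○(red ∨ yellow) holds at every position 0..6, and those are all positions ever visited, so □(walk → ○(red ∨ yellow)) holds.
Positions where walk holds: 0, 1.
Check ○(red ∨ yellow) at each: 0→ok, 1→ok.

Satisfied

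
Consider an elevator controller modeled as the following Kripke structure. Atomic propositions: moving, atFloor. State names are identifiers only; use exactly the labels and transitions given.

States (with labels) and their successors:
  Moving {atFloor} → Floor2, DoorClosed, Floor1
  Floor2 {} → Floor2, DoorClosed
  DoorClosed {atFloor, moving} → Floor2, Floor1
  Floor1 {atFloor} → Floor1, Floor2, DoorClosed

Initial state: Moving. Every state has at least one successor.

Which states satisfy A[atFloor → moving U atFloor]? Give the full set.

{Moving, DoorClosed, Floor1}

States satisfying atFloor → moving: {Floor2, DoorClosed}.
States satisfying atFloor: {Moving, DoorClosed, Floor1}.
States satisfying A[atFloor → moving U atFloor]: {Moving, DoorClosed, Floor1}.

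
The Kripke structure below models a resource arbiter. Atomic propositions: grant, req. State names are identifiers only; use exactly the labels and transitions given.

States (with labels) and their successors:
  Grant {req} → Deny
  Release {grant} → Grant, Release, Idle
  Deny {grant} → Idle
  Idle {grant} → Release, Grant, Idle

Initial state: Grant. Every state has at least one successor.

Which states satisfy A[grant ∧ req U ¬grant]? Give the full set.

States satisfying grant ∧ req: ∅.
States satisfying ¬grant: {Grant}.
States satisfying A[grant ∧ req U ¬grant]: {Grant}.

{Grant}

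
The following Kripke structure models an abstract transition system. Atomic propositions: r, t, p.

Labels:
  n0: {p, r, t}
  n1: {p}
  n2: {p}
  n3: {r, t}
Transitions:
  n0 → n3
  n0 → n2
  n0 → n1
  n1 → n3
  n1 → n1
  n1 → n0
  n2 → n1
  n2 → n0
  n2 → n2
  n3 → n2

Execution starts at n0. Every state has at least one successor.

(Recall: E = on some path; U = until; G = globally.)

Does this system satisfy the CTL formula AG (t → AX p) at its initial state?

No

States satisfying t → AX p: {n1, n2, n3}.
States satisfying AG (t → AX p): ∅.
n0 is reachable from n0 and violates t → AX p, so AG fails at n0.
n0 ∉ Sat(AG (t → AX p)).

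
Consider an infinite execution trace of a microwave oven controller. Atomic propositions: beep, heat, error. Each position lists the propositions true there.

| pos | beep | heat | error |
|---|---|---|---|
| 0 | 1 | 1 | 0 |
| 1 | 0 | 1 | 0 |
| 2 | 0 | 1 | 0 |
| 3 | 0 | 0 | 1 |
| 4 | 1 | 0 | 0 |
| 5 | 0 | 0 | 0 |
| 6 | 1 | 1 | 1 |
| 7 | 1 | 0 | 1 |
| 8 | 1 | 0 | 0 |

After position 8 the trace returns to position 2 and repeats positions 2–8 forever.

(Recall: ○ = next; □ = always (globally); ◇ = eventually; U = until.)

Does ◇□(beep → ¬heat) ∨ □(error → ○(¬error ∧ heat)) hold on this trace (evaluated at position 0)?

Violated

□(beep → ¬heat) is false at every position 0..8, so it never becomes true and ◇□(beep → ¬heat) fails.
error → ○(¬error ∧ heat) must hold at every position from 0 onward. It fails at position 3, so □(error → ○(¬error ∧ heat)) is false.
Positions where error holds: 3, 6, 7.
Check ○(¬error ∧ heat) at each: 3→fails, 6→fails, 7→fails.
At position 0: ◇□(beep → ¬heat) is false; □(error → ○(¬error ∧ heat)) is false; so ◇□(beep → ¬heat) ∨ □(error → ○(¬error ∧ heat)) is false.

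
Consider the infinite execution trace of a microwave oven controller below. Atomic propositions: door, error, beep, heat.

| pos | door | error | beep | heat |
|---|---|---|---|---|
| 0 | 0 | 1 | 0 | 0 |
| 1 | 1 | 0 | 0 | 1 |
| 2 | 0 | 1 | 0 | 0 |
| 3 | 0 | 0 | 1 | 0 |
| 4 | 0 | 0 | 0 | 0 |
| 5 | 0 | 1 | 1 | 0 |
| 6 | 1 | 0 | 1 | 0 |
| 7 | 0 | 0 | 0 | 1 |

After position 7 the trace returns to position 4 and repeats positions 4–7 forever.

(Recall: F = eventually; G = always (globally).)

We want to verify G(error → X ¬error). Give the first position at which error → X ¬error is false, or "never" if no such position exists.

error → X ¬error holds at every position 0..7, and those are all the positions the trace ever visits, so the invariant G(error → X ¬error) is never violated.

never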